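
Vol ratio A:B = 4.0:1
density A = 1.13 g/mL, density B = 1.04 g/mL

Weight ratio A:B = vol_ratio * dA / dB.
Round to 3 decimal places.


Weight ratio = 4.0 * 1.13 / 1.04
= 4.346

4.346


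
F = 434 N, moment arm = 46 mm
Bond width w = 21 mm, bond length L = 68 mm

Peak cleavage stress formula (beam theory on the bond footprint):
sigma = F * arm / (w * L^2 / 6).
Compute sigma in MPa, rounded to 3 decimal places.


sigma = (434 * 46) / (21 * 4624 / 6)
= 19964 * 6 / 97104
= 119784 / 97104
= 1.234 MPa

1.234


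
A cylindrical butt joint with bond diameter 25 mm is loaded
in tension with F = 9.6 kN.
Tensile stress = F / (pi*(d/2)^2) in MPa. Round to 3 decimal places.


Area = pi * (25/2)^2 = 490.8739 mm^2
Stress = 9.6*1000 / 490.8739
= 19.557 MPa

19.557


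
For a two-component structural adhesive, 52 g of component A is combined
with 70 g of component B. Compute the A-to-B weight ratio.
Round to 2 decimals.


Weight ratio A:B = 52 / 70
= 0.74

0.74


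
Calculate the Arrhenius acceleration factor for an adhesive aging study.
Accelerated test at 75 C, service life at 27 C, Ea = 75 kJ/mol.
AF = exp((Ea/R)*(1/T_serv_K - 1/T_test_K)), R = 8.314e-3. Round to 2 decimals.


T_test = 348.15 K, T_serv = 300.15 K
Ea/R = 75 / 0.008314 = 9020.93
AF = exp(9020.93 * (1/300.15 - 1/348.15))
= 63.04

63.04


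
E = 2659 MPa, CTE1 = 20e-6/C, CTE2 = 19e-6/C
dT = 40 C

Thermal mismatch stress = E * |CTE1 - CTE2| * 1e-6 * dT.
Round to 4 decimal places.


= 2659 * 1e-6 * 40
= 0.1064 MPa

0.1064


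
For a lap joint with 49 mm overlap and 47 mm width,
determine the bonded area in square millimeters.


Area = 49 * 47 = 2303 mm^2

2303


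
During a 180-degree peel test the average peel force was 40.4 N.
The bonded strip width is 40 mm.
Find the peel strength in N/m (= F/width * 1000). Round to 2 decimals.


Peel strength = F/width * 1000
= 40.4 / 40 * 1000
= 1010.00 N/m

1010.00


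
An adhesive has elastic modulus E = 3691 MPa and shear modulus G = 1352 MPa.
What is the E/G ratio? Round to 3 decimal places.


E/G = 3691 / 1352 = 2.730

2.730


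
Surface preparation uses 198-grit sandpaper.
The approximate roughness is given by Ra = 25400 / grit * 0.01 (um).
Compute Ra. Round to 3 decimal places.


Ra = 25400 / 198 * 0.01
= 254 / 198
= 1.283 um

1.283


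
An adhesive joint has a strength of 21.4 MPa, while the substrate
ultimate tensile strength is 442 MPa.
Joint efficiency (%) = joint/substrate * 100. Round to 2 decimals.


Efficiency = 21.4 / 442 * 100
= 4.84%

4.84


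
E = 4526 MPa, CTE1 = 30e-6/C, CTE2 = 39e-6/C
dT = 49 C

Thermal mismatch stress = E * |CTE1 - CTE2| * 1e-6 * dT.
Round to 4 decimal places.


= 4526 * 9e-6 * 49
= 1.9960 MPa

1.9960


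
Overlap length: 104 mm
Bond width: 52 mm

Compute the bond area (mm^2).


Bond area = 104 * 52 = 5408 mm^2

5408


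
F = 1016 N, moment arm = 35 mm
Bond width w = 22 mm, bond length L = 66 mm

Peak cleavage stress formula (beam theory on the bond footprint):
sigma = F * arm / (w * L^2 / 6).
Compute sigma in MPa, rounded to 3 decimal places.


sigma = (1016 * 35) / (22 * 4356 / 6)
= 35560 * 6 / 95832
= 213360 / 95832
= 2.226 MPa

2.226


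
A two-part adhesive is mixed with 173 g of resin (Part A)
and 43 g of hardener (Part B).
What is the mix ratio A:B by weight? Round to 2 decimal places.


Mix ratio = mass_A / mass_B
= 173 / 43
= 4.02

4.02


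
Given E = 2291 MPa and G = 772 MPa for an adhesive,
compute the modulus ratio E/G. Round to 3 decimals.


E/G ratio = 2291 / 772 = 2.968

2.968


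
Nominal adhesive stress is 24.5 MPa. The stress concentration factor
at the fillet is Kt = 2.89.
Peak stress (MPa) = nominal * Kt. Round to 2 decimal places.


Peak = 24.5 * 2.89 = 70.81 MPa

70.81


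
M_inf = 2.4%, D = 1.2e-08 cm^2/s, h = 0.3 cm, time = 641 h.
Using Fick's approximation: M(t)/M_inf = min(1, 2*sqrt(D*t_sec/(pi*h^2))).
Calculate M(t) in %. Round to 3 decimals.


t = 2307600 s
ratio = min(1, 2*sqrt(1.2e-08*2307600/(pi*0.0900)))
= 0.625900
M(t) = 2.4 * 0.625900 = 1.502%

1.502


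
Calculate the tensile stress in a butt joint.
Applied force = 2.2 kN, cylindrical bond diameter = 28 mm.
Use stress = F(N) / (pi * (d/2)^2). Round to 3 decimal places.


A = pi * 14.0^2 = 615.7522 mm^2
sigma = 2200.0 / 615.7522 = 3.573 MPa

3.573


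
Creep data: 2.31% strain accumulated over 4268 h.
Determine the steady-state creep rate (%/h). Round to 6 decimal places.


Rate = 2.31 / 4268 = 0.000541 %/h

0.000541


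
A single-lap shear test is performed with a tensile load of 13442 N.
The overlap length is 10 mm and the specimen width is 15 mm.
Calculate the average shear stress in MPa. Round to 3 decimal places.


Shear stress = F / (overlap * width)
= 13442 / (10 * 15)
= 13442 / 150
= 89.613 MPa

89.613


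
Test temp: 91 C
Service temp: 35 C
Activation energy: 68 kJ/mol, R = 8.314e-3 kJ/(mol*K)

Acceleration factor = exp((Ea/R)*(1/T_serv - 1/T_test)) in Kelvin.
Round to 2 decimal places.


AF = exp((68/0.008314)*(1/308.15 - 1/364.15))
= 59.25

59.25


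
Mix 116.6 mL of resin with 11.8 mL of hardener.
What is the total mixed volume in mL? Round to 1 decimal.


Total = 116.6 + 11.8 = 128.4 mL

128.4


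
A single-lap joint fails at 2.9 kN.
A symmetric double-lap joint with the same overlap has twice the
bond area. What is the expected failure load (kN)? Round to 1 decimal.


Double-lap load = 2 * 2.9 = 5.8 kN

5.8


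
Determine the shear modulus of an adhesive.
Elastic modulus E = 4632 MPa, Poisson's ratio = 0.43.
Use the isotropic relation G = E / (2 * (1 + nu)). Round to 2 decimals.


G = 4632 / (2*(1+0.43)) = 4632 / 2.86
= 1619.58 MPa

1619.58


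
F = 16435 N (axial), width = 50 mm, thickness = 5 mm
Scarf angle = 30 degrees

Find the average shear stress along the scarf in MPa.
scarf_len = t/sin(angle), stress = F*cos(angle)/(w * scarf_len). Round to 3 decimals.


scarf_len = 5/sin(30 deg) = 10.0000
cos(30 deg) = 0.866025
stress = 16435*0.866025/(50*10.0000) = 28.466 MPa

28.466


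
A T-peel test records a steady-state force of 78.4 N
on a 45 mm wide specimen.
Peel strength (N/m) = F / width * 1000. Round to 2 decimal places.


Peel strength = 78.4 / 45 * 1000
= 1742.22 N/m

1742.22


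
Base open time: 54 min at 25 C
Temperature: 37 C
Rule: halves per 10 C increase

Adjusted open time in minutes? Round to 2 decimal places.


Acceleration = 2^((37-25)/10) = 2.2974
Open time = 54 / 2.2974 = 23.50 min

23.50


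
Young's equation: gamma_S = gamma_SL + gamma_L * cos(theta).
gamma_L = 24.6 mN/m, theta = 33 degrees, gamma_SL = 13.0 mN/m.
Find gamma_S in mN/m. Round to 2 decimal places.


cos(33 deg) = 0.838671
gamma_S = 13.0 + 24.6 * 0.838671
= 33.63 mN/m

33.63


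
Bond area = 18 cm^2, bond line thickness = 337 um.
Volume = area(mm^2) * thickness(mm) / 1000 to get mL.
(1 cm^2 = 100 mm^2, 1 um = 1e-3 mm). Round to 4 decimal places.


area_mm2 = 18 * 100 = 1800
blt_mm = 337 * 1e-3 = 0.337
vol_mm3 = 1800 * 0.337 = 606.6
vol_mL = 606.6 / 1000 = 0.6066 mL

0.6066


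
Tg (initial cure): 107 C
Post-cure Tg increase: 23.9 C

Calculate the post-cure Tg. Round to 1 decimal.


Post-cure Tg = 107 + 23.9 = 130.9 C

130.9


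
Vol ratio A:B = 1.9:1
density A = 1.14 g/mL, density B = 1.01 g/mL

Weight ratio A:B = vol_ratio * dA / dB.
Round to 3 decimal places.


Weight ratio = 1.9 * 1.14 / 1.01
= 2.145

2.145


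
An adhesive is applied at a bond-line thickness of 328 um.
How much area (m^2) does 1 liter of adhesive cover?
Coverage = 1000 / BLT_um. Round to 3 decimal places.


Coverage = 1000 / 328 = 3.049 m^2

3.049


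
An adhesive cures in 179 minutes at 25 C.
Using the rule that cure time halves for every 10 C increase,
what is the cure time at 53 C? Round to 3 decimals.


Factor = 2^((53 - 25) / 10) = 6.9644
Cure time = 179 / 6.9644
= 25.702 minutes

25.702


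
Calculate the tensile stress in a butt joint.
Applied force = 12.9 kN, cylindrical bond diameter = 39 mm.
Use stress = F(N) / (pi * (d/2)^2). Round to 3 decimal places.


A = pi * 19.5^2 = 1194.5906 mm^2
sigma = 12900.0 / 1194.5906 = 10.799 MPa

10.799


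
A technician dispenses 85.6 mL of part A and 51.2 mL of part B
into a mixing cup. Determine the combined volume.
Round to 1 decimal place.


Combined volume = 85.6 + 51.2
= 136.8 mL

136.8


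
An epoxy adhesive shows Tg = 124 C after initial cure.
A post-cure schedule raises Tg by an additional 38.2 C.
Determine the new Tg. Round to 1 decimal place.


New Tg = 124 + 38.2
= 162.2 C

162.2


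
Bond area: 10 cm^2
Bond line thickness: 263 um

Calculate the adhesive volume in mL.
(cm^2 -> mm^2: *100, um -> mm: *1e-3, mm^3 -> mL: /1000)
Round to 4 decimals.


V = 10*100 * 263*1e-3 / 1000
= 0.2630 mL

0.2630


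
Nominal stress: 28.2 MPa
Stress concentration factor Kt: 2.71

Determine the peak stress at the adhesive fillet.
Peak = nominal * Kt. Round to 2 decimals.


Peak stress = 28.2 * 2.71
= 76.42 MPa

76.42


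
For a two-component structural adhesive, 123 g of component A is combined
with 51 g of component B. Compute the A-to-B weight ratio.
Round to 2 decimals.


Weight ratio A:B = 123 / 51
= 2.41

2.41


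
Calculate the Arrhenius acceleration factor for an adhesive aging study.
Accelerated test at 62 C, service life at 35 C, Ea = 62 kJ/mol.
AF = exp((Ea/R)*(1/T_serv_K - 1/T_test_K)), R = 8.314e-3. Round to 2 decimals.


T_test = 335.15 K, T_serv = 308.15 K
Ea/R = 62 / 0.008314 = 7457.30
AF = exp(7457.30 * (1/308.15 - 1/335.15))
= 7.03

7.03


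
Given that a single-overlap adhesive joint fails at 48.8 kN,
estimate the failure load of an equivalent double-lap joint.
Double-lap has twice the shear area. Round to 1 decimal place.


Double-lap factor = 2
Expected load = 48.8 * 2 = 97.6 kN

97.6


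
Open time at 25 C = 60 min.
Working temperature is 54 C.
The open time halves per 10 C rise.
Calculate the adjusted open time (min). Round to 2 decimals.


factor = 2^((54 - 25) / 10) = 7.4643
ot = 60 / 7.4643 = 8.04 min

8.04


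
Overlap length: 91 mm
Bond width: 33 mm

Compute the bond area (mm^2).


Bond area = 91 * 33 = 3003 mm^2

3003


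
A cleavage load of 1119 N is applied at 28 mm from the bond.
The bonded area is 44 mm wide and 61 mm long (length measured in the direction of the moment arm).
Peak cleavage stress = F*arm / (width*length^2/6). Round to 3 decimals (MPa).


Moment = 1119 * 28 = 31332 N*mm
Section modulus = 44 * 3721 / 6 = 163724 / 6 mm^3
Stress = 31332 / (163724 / 6) = 187992 / 163724
= 1.148 MPa

1.148


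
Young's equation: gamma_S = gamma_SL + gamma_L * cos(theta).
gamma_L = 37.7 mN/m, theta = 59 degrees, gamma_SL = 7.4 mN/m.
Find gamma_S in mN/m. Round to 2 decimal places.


cos(59 deg) = 0.515038
gamma_S = 7.4 + 37.7 * 0.515038
= 26.82 mN/m

26.82


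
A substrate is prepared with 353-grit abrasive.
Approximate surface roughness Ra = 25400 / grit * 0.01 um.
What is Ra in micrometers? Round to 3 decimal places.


Ra = 25400 / 353 * 0.01 = 0.720 um

0.720


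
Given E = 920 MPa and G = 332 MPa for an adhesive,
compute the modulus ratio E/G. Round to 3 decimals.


E/G ratio = 920 / 332 = 2.771

2.771


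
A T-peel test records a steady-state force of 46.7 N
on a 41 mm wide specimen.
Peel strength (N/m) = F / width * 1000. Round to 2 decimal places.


Peel strength = 46.7 / 41 * 1000
= 1139.02 N/m

1139.02


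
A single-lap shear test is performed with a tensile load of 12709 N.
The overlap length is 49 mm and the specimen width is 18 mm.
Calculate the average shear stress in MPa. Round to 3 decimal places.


Shear stress = F / (overlap * width)
= 12709 / (49 * 18)
= 12709 / 882
= 14.409 MPa

14.409


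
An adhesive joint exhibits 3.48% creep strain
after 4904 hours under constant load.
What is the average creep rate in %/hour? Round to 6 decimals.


Creep rate = strain / time
= 3.48 / 4904
= 0.000710 %/h

0.000710


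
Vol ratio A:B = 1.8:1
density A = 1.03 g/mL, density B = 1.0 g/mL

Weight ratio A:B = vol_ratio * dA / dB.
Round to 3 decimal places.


Weight ratio = 1.8 * 1.03 / 1.0
= 1.854

1.854


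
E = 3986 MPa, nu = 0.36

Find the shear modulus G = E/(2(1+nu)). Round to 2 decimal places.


G = 3986 / (2 * 1.36)
= 1465.44 MPa

1465.44


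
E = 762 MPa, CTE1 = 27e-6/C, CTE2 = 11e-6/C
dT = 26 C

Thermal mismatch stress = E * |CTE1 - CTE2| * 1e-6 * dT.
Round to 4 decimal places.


= 762 * 16e-6 * 26
= 0.3170 MPa

0.3170


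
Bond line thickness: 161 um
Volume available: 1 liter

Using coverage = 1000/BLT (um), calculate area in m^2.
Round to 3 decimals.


1 L = 1e6 mm^3, thickness = 161 um = 0.161 mm
Area = 1e6 / 0.161 mm^2 = (1e6 / 0.161) / 1e6 m^2 = 1000 / 161 m^2
= 6.211 m^2

6.211


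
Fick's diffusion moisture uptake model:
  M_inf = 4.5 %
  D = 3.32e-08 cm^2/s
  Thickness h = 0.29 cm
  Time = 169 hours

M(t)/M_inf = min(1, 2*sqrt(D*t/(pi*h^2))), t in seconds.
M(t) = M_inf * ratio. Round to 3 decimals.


t_sec = 169 * 3600 = 608400
ratio = 2*sqrt(3.32e-08*608400/(pi*0.29^2))
= min(1, 0.552994)
= 0.552994
M(t) = 4.5 * 0.552994 = 2.488 %

2.488


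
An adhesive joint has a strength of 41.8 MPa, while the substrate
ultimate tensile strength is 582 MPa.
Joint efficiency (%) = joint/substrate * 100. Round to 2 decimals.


Efficiency = 41.8 / 582 * 100
= 7.18%

7.18


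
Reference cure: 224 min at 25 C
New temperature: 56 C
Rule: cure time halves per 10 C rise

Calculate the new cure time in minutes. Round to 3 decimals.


factor = 2^((56-25)/10) = 8.5742
t_new = 224 / 8.5742 = 26.125 min

26.125


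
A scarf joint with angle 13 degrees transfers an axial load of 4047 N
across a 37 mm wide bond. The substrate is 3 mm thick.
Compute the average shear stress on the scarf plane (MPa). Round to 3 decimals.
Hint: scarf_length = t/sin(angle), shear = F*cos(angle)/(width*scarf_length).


scarf_length = 3 / sin(13 deg) = 13.3362 mm
cos(13 deg) = 0.974370
shear stress = 4047 * 0.974370 / (37 * 13.3362)
= 7.991 MPa

7.991


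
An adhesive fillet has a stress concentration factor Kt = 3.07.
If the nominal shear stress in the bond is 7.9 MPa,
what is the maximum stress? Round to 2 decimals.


Max stress = 7.9 * 3.07 = 24.25 MPa

24.25


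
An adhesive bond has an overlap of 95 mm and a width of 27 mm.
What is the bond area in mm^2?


Bond area = overlap * width
= 95 * 27
= 2565 mm^2

2565


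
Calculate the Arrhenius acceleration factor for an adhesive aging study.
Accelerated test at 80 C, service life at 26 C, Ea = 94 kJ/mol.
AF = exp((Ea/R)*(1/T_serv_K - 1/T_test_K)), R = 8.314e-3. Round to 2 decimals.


T_test = 353.15 K, T_serv = 299.15 K
Ea/R = 94 / 0.008314 = 11306.23
AF = exp(11306.23 * (1/299.15 - 1/353.15))
= 323.48

323.48


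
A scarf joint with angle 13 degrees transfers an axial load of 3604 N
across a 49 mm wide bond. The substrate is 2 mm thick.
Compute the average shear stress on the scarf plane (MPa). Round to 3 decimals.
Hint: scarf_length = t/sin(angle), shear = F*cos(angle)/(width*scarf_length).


scarf_length = 2 / sin(13 deg) = 8.8908 mm
cos(13 deg) = 0.974370
shear stress = 3604 * 0.974370 / (49 * 8.8908)
= 8.061 MPa

8.061


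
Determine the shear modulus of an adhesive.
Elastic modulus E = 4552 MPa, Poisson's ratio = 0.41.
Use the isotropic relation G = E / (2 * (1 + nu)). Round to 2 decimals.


G = 4552 / (2*(1+0.41)) = 4552 / 2.82
= 1614.18 MPa

1614.18


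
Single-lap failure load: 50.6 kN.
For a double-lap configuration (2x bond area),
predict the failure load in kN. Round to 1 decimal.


Failure load = 50.6 * 2 = 101.2 kN

101.2


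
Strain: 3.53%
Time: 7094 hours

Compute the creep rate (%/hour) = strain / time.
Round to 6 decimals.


Creep rate = 3.53 / 7094
= 0.000498 %/h

0.000498


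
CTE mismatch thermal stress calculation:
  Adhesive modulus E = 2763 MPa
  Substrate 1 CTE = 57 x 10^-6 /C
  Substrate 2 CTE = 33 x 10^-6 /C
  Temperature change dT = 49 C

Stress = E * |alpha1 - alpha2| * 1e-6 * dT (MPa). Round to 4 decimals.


delta_alpha = |57 - 33| = 24 x 10^-6/C
Stress = 2763 * 24e-6 * 49
= 3.2493 MPa

3.2493


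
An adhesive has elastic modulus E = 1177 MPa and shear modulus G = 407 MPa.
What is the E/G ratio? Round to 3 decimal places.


E/G = 1177 / 407 = 2.892

2.892


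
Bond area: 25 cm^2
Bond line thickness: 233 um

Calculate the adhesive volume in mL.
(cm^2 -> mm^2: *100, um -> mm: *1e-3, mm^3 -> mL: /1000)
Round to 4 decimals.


V = 25*100 * 233*1e-3 / 1000
= 0.5825 mL

0.5825


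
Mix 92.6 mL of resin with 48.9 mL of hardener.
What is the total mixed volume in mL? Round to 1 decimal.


Total = 92.6 + 48.9 = 141.5 mL

141.5


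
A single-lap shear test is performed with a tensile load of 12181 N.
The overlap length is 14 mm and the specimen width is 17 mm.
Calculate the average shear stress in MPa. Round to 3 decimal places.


Shear stress = F / (overlap * width)
= 12181 / (14 * 17)
= 12181 / 238
= 51.181 MPa

51.181


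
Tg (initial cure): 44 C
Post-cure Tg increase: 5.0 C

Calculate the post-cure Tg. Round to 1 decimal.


Post-cure Tg = 44 + 5.0 = 49.0 C

49.0


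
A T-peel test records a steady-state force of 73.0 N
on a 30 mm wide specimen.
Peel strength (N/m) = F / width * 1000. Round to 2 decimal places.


Peel strength = 73.0 / 30 * 1000
= 2433.33 N/m

2433.33


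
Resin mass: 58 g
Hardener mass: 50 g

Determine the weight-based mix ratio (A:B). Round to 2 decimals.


Ratio = 58 / 50 = 1.16

1.16


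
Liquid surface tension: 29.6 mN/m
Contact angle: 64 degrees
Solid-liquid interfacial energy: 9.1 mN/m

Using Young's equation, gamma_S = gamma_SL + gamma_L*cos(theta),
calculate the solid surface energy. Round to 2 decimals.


gamma_S = 9.1 + 29.6 * cos(64)
= 22.08 mN/m

22.08


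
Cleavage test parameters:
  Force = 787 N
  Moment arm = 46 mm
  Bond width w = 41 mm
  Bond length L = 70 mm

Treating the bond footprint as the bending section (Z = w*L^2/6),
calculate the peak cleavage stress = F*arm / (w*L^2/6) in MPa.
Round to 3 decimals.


M = 787 * 46 = 36202 N*mm
Z = 41 * 70^2 / 6 = 200900 / 6 mm^3
sigma = M / Z = 6 * 36202 / 200900 = 217212 / 200900
= 1.081 MPa

1.081


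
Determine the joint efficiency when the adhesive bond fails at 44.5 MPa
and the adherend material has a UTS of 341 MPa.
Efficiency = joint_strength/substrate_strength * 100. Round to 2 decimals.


Joint efficiency = 44.5 / 341 * 100
= 13.05%

13.05


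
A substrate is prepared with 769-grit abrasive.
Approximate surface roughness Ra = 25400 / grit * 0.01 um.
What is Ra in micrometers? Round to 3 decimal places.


Ra = 25400 / 769 * 0.01 = 0.330 um

0.330


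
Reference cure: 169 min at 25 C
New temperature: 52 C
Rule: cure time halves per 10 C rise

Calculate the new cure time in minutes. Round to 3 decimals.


factor = 2^((52-25)/10) = 6.4980
t_new = 169 / 6.4980 = 26.008 min

26.008


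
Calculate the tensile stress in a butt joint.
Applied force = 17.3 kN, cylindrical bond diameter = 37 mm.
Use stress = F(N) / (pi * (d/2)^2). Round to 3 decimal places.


A = pi * 18.5^2 = 1075.2101 mm^2
sigma = 17300.0 / 1075.2101 = 16.090 MPa

16.090


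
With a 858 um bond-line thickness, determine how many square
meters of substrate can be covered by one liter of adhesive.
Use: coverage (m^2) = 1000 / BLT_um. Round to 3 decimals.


Coverage = 1000 / 858 = 1.166 m^2

1.166


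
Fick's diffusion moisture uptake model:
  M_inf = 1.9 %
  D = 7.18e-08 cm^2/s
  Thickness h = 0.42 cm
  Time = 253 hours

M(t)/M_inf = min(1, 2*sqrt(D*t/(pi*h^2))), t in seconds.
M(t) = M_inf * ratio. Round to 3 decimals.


t_sec = 253 * 3600 = 910800
ratio = 2*sqrt(7.18e-08*910800/(pi*0.42^2))
= min(1, 0.687036)
= 0.687036
M(t) = 1.9 * 0.687036 = 1.305 %

1.305


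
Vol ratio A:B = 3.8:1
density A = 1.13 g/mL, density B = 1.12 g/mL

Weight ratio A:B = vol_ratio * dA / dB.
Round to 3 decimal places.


Weight ratio = 3.8 * 1.13 / 1.12
= 3.834

3.834


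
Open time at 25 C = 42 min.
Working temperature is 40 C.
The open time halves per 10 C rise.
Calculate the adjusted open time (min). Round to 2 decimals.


factor = 2^((40 - 25) / 10) = 2.8284
ot = 42 / 2.8284 = 14.85 min

14.85


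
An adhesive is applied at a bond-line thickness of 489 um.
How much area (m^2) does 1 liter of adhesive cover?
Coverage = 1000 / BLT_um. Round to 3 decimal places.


Coverage = 1000 / 489 = 2.045 m^2

2.045


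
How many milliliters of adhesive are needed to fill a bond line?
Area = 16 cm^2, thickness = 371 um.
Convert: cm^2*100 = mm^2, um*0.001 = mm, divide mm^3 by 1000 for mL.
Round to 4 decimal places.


= (16 * 100) * (371 * 0.001) / 1000
= 0.5936 mL

0.5936


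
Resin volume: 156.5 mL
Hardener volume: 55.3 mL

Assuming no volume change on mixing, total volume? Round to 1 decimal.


V_total = 156.5 + 55.3 = 211.8 mL

211.8


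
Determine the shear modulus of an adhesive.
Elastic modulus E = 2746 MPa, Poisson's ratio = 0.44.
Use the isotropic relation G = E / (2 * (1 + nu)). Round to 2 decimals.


G = 2746 / (2*(1+0.44)) = 2746 / 2.88
= 953.47 MPa

953.47


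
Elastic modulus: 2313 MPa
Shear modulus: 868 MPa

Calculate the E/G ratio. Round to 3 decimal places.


E / G = 2313 / 868 = 2.665

2.665


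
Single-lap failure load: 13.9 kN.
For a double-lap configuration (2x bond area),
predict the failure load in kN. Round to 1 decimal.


Failure load = 13.9 * 2 = 27.8 kN

27.8


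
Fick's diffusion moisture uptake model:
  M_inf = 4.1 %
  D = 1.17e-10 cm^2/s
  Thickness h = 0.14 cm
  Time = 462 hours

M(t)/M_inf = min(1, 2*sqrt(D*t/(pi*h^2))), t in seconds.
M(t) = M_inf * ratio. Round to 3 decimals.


t_sec = 462 * 3600 = 1663200
ratio = 2*sqrt(1.17e-10*1663200/(pi*0.14^2))
= min(1, 0.112433)
= 0.112433
M(t) = 4.1 * 0.112433 = 0.461 %

0.461


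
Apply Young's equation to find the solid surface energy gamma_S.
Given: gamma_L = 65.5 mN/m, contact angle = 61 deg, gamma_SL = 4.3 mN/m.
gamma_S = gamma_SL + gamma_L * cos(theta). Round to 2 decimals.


theta_rad = 61 * pi/180 = 1.064651
gamma_S = 4.3 + 65.5 * cos(1.064651)
= 36.06 mN/m

36.06


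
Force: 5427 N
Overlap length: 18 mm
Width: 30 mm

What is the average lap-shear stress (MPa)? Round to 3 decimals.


Average shear stress = F / (overlap * width)
= 5427 / (18 * 30)
= 10.050 MPa

10.050


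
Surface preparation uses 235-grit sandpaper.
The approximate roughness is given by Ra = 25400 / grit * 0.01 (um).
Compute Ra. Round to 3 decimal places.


Ra = 25400 / 235 * 0.01
= 254 / 235
= 1.081 um

1.081


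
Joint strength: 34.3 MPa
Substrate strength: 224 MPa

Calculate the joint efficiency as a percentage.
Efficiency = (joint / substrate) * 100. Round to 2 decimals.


Efficiency = (34.3 / 224) * 100 = 15.31%

15.31


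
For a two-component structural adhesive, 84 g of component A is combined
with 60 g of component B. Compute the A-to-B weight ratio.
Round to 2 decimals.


Weight ratio A:B = 84 / 60
= 1.40

1.40


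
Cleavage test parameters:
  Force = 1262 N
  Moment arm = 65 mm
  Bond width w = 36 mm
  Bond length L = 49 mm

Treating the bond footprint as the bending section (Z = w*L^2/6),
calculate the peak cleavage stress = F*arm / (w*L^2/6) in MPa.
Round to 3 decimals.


M = 1262 * 65 = 82030 N*mm
Z = 36 * 49^2 / 6 = 86436 / 6 mm^3
sigma = M / Z = 6 * 82030 / 86436 = 492180 / 86436
= 5.694 MPa

5.694


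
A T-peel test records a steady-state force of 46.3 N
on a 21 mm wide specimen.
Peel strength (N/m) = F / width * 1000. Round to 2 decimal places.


Peel strength = 46.3 / 21 * 1000
= 2204.76 N/m

2204.76


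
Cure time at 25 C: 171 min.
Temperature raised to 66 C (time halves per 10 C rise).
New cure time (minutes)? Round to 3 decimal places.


Acceleration factor = 2^(41/10) = 17.1484
New time = 171 / 17.1484 = 9.972 min

9.972


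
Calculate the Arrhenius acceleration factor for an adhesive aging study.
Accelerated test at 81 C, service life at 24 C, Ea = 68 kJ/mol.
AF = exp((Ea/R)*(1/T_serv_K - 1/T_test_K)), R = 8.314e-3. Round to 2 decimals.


T_test = 354.15 K, T_serv = 297.15 K
Ea/R = 68 / 0.008314 = 8178.98
AF = exp(8178.98 * (1/297.15 - 1/354.15))
= 83.94

83.94


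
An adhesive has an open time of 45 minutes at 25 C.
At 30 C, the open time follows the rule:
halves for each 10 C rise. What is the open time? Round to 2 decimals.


Factor = 2^((30-25)/10) = 1.4142
Open time = 45 / 1.4142 = 31.82 min

31.82


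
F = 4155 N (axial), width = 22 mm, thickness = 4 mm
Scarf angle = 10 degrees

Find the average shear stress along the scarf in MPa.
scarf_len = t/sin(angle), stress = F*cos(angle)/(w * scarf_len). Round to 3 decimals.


scarf_len = 4/sin(10 deg) = 23.0351
cos(10 deg) = 0.984808
stress = 4155*0.984808/(22*23.0351) = 8.074 MPa

8.074


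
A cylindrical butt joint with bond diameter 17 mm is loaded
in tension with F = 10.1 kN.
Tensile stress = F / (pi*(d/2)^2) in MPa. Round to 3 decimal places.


Area = pi * (17/2)^2 = 226.9801 mm^2
Stress = 10.1*1000 / 226.9801
= 44.497 MPa

44.497


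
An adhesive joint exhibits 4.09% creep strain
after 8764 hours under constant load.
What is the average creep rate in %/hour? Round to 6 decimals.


Creep rate = strain / time
= 4.09 / 8764
= 0.000467 %/h

0.000467


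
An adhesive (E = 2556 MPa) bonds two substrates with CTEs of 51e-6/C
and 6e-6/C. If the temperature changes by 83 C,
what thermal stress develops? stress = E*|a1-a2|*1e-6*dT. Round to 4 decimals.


Stress = 2556 * |51 - 6| * 1e-6 * 83
= 9.5467 MPa

9.5467


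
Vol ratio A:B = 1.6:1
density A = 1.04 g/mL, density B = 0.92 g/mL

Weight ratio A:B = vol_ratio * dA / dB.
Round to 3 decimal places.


Weight ratio = 1.6 * 1.04 / 0.92
= 1.809

1.809


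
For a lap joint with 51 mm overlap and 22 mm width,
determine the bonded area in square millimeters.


Area = 51 * 22 = 1122 mm^2

1122


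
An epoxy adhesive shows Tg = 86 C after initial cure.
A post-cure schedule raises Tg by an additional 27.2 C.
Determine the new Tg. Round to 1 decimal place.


New Tg = 86 + 27.2
= 113.2 C

113.2


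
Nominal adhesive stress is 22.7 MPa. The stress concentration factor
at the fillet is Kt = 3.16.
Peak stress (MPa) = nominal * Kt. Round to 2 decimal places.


Peak = 22.7 * 3.16 = 71.73 MPa

71.73


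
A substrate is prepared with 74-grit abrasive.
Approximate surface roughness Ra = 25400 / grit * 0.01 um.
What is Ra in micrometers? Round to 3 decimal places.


Ra = 25400 / 74 * 0.01 = 3.432 um

3.432


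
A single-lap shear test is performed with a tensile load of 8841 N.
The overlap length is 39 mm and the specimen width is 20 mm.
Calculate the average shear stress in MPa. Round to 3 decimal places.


Shear stress = F / (overlap * width)
= 8841 / (39 * 20)
= 8841 / 780
= 11.335 MPa

11.335


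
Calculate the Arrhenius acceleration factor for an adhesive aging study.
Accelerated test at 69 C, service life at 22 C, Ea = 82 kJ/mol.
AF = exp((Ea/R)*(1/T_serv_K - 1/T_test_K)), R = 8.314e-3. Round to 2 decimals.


T_test = 342.15 K, T_serv = 295.15 K
Ea/R = 82 / 0.008314 = 9862.88
AF = exp(9862.88 * (1/295.15 - 1/342.15))
= 98.53

98.53


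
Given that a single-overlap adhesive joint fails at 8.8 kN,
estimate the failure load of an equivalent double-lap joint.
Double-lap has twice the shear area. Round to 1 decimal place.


Double-lap factor = 2
Expected load = 8.8 * 2 = 17.6 kN

17.6


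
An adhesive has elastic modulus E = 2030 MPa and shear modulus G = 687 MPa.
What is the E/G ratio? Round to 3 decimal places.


E/G = 2030 / 687 = 2.955

2.955


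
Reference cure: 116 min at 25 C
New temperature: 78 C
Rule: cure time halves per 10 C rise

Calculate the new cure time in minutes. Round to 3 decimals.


factor = 2^((78-25)/10) = 39.3966
t_new = 116 / 39.3966 = 2.944 min

2.944


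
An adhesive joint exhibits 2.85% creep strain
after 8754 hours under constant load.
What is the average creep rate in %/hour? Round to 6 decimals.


Creep rate = strain / time
= 2.85 / 8754
= 0.000326 %/h

0.000326


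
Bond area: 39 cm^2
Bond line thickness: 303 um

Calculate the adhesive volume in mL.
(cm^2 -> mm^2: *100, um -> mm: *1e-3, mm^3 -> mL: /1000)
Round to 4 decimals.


V = 39*100 * 303*1e-3 / 1000
= 1.1817 mL

1.1817


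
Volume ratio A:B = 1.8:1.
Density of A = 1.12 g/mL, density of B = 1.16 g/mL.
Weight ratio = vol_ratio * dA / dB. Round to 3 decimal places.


Wt ratio = 1.8 * 1.12 / 1.16
= 1.738

1.738


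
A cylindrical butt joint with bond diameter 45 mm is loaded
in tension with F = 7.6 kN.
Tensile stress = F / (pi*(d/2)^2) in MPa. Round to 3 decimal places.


Area = pi * (45/2)^2 = 1590.4313 mm^2
Stress = 7.6*1000 / 1590.4313
= 4.779 MPa

4.779


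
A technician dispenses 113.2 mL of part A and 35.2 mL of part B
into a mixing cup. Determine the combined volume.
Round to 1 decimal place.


Combined volume = 113.2 + 35.2
= 148.4 mL

148.4


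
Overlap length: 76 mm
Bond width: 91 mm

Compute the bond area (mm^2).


Bond area = 76 * 91 = 6916 mm^2

6916


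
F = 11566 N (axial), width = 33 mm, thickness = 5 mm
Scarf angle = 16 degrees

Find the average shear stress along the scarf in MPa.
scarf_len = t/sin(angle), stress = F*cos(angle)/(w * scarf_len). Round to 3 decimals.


scarf_len = 5/sin(16 deg) = 18.1398
cos(16 deg) = 0.961262
stress = 11566*0.961262/(33*18.1398) = 18.573 MPa

18.573


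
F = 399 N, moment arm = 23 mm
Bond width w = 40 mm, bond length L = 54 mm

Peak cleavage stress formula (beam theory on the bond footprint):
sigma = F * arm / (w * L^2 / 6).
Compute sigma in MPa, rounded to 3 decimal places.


sigma = (399 * 23) / (40 * 2916 / 6)
= 9177 * 6 / 116640
= 55062 / 116640
= 0.472 MPa

0.472


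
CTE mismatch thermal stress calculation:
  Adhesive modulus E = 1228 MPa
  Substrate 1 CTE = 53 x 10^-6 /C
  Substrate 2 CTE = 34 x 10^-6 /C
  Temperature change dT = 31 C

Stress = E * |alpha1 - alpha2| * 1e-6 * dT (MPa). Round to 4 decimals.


delta_alpha = |53 - 34| = 19 x 10^-6/C
Stress = 1228 * 19e-6 * 31
= 0.7233 MPa

0.7233


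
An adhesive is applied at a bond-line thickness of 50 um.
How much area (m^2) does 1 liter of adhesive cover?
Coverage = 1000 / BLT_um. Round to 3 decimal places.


Coverage = 1000 / 50 = 20.000 m^2

20.000


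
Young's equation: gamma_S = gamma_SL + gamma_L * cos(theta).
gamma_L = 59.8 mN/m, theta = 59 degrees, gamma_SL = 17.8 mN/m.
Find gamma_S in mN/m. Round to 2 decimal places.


cos(59 deg) = 0.515038
gamma_S = 17.8 + 59.8 * 0.515038
= 48.60 mN/m

48.60


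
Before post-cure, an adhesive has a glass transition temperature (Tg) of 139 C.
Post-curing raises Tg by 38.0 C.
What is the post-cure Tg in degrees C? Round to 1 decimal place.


Tg_post = Tg_base + delta_Tg
= 139 + 38.0
= 177.0 C

177.0


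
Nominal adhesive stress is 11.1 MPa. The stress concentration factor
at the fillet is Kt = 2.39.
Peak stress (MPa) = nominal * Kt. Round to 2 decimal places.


Peak = 11.1 * 2.39 = 26.53 MPa

26.53


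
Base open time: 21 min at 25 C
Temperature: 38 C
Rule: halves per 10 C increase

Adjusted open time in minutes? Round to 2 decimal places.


Acceleration = 2^((38-25)/10) = 2.4623
Open time = 21 / 2.4623 = 8.53 min

8.53


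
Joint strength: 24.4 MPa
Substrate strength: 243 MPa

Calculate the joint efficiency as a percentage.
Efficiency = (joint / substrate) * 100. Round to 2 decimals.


Efficiency = (24.4 / 243) * 100 = 10.04%

10.04


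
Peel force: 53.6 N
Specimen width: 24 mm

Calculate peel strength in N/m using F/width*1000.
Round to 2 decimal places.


Peel strength = 53.6 / 24 * 1000 = 2233.33 N/m

2233.33


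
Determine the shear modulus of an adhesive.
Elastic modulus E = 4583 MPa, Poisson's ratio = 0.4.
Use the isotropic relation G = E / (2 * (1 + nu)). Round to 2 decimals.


G = 4583 / (2*(1+0.4)) = 4583 / 2.80
= 1636.79 MPa

1636.79


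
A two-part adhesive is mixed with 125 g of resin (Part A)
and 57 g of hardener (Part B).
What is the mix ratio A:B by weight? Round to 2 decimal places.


Mix ratio = mass_A / mass_B
= 125 / 57
= 2.19

2.19


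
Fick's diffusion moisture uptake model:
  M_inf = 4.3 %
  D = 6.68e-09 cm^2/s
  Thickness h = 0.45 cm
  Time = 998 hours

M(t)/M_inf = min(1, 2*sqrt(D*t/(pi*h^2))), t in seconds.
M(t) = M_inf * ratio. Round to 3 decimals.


t_sec = 998 * 3600 = 3592800
ratio = 2*sqrt(6.68e-09*3592800/(pi*0.45^2))
= min(1, 0.388461)
= 0.388461
M(t) = 4.3 * 0.388461 = 1.670 %

1.670


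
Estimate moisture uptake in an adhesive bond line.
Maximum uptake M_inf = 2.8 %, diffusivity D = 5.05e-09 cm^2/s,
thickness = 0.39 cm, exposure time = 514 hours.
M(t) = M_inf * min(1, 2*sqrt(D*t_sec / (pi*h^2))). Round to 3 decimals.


Convert time: 514 h = 1850400 s
ratio = min(1, 2*sqrt(5.05e-09*1850400/(pi*0.39^2)))
= 0.279685
M(t) = 2.8 * 0.279685 = 0.783%

0.783


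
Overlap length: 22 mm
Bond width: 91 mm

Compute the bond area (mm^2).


Bond area = 22 * 91 = 2002 mm^2

2002


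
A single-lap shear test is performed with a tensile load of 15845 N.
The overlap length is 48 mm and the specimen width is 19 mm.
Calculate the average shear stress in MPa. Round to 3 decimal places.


Shear stress = F / (overlap * width)
= 15845 / (48 * 19)
= 15845 / 912
= 17.374 MPa

17.374


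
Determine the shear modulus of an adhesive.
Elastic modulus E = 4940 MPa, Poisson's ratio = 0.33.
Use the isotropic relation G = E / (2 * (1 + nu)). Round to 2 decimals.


G = 4940 / (2*(1+0.33)) = 4940 / 2.66
= 1857.14 MPa

1857.14


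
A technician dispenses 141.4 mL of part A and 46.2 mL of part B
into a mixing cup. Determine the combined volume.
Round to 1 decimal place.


Combined volume = 141.4 + 46.2
= 187.6 mL

187.6


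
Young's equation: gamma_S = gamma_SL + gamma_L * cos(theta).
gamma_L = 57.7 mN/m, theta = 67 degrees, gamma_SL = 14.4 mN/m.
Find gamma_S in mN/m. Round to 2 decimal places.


cos(67 deg) = 0.390731
gamma_S = 14.4 + 57.7 * 0.390731
= 36.95 mN/m

36.95


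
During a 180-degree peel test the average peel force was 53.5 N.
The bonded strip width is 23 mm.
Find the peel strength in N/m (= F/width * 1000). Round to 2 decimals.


Peel strength = F/width * 1000
= 53.5 / 23 * 1000
= 2326.09 N/m

2326.09


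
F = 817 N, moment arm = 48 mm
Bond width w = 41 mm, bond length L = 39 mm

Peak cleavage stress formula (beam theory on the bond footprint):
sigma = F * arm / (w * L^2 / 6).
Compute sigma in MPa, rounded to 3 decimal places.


sigma = (817 * 48) / (41 * 1521 / 6)
= 39216 * 6 / 62361
= 235296 / 62361
= 3.773 MPa

3.773


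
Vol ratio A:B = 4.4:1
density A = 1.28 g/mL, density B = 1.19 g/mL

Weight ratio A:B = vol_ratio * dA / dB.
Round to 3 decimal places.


Weight ratio = 4.4 * 1.28 / 1.19
= 4.733

4.733


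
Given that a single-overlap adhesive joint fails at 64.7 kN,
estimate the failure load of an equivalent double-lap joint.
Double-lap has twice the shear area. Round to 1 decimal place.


Double-lap factor = 2
Expected load = 64.7 * 2 = 129.4 kN

129.4


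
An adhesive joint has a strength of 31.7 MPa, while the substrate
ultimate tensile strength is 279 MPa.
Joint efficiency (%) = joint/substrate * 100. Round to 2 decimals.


Efficiency = 31.7 / 279 * 100
= 11.36%

11.36


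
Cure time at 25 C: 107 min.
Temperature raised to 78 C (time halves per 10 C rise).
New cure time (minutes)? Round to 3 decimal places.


Acceleration factor = 2^(53/10) = 39.3966
New time = 107 / 39.3966 = 2.716 min

2.716


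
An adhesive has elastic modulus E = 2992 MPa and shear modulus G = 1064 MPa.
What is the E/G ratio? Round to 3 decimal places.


E/G = 2992 / 1064 = 2.812

2.812


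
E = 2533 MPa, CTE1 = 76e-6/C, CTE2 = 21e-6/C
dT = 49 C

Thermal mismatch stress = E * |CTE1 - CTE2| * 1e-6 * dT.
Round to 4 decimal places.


= 2533 * 55e-6 * 49
= 6.8264 MPa

6.8264


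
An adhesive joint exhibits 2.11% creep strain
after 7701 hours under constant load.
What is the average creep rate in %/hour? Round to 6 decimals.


Creep rate = strain / time
= 2.11 / 7701
= 0.000274 %/h

0.000274


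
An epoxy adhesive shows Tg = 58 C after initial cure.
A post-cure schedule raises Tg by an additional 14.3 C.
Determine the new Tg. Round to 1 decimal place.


New Tg = 58 + 14.3
= 72.3 C

72.3


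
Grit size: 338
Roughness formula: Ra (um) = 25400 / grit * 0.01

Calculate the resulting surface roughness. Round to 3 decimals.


Ra = 25400 / 338 * 0.01
= 0.751 um

0.751


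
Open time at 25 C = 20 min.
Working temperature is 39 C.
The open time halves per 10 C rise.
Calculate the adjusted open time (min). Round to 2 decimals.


factor = 2^((39 - 25) / 10) = 2.6390
ot = 20 / 2.6390 = 7.58 min

7.58


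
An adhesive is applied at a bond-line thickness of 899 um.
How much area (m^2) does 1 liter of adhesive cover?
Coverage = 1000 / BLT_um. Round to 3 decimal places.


Coverage = 1000 / 899 = 1.112 m^2

1.112


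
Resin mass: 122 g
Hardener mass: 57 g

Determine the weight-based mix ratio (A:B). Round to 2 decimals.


Ratio = 122 / 57 = 2.14

2.14


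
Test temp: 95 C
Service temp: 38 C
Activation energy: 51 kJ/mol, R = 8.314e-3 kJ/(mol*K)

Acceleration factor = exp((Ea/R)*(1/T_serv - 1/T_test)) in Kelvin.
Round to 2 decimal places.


AF = exp((51/0.008314)*(1/311.15 - 1/368.15))
= 21.17

21.17


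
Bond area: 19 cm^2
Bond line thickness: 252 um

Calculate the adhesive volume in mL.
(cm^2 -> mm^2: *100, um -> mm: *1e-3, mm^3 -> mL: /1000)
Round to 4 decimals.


V = 19*100 * 252*1e-3 / 1000
= 0.4788 mL

0.4788


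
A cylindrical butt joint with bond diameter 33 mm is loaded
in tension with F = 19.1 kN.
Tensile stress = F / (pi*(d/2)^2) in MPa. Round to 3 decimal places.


Area = pi * (33/2)^2 = 855.2986 mm^2
Stress = 19.1*1000 / 855.2986
= 22.331 MPa

22.331


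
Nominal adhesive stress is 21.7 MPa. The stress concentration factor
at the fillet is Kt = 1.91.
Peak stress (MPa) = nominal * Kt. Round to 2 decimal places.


Peak = 21.7 * 1.91 = 41.45 MPa

41.45


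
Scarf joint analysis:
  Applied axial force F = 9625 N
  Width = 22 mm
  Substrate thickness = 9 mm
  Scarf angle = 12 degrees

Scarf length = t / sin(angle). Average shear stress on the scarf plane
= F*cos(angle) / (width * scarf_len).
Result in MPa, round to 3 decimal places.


Scarf length = 9 / sin(12 deg) = 43.2876 mm
cos(12 deg) = 0.978148
Shear = 9625 * 0.978148 / (22 * 43.2876)
= 9.886 MPa

9.886


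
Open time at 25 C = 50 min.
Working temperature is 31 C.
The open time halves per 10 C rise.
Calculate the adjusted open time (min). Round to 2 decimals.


factor = 2^((31 - 25) / 10) = 1.5157
ot = 50 / 1.5157 = 32.99 min

32.99


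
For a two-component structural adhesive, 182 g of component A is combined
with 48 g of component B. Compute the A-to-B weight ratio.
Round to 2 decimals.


Weight ratio A:B = 182 / 48
= 3.79

3.79


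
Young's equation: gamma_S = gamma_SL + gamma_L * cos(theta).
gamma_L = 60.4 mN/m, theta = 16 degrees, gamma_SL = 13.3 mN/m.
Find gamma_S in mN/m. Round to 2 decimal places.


cos(16 deg) = 0.961262
gamma_S = 13.3 + 60.4 * 0.961262
= 71.36 mN/m

71.36


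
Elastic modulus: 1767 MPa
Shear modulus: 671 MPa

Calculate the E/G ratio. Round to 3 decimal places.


E / G = 1767 / 671 = 2.633

2.633


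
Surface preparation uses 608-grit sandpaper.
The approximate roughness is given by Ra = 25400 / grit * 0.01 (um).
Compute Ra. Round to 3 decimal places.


Ra = 25400 / 608 * 0.01
= 254 / 608
= 0.418 um

0.418


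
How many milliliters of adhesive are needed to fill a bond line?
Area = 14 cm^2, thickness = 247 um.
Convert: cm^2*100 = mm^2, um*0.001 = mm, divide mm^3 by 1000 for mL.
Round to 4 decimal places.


= (14 * 100) * (247 * 0.001) / 1000
= 0.3458 mL

0.3458
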